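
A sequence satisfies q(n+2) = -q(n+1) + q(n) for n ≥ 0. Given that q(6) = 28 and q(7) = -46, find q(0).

-4

Rearranging, q(n-2) = q(n) + q(n-1).
q(5) = -46 + 28 = -18
q(4) = 28 + (-18) = 10
q(3) = -18 + 10 = -8
q(2) = 10 + (-8) = 2
q(1) = -8 + 2 = -6
q(0) = 2 + (-6) = -4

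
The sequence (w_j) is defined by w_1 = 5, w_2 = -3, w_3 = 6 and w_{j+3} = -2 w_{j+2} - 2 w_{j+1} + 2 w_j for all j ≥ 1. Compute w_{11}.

w_4 = -2(6) - 2(-3) + 2(5) = 4
w_5 = -2(4) - 2(6) + 2(-3) = -26
w_6 = -2(-26) - 2(4) + 2(6) = 56
w_7 = -2(56) - 2(-26) + 2(4) = -52
w_8 = -2(-52) - 2(56) + 2(-26) = -60
w_9 = -2(-60) - 2(-52) + 2(56) = 336
w_{10} = -2(336) - 2(-60) + 2(-52) = -656
w_{11} = -2(-656) - 2(336) + 2(-60) = 520

520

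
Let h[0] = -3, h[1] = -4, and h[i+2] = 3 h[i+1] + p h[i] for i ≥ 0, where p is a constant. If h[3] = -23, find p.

-1

h[2] = -12 - 3p
h[3] = -36 - 13p
So -36 - 13p = -23, giving p = -1.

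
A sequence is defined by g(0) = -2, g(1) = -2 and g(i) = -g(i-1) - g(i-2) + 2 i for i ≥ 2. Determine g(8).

g(2) = -(-2) - (-2) + 4 = 8
g(3) = -8 - (-2) + 6 = 0
g(4) = -0 - 8 + 8 = 0
g(5) = -0 - 0 + 10 = 10
g(6) = -10 - 0 + 12 = 2
g(7) = -2 - 10 + 14 = 2
g(8) = -2 - 2 + 16 = 12

12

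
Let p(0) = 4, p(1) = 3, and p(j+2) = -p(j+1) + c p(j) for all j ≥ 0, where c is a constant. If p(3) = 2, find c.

p(2) = -3 + 4c
p(3) = 3 - c
So 3 - c = 2, giving c = 1.

1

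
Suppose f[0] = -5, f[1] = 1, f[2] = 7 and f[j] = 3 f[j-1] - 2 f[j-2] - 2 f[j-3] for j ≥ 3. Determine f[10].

f[3] = 3·7 - 2·1 - 2·(-5) = 29
f[4] = 3·29 - 2·7 - 2·1 = 71
f[5] = 3·71 - 2·29 - 2·7 = 141
f[6] = 3·141 - 2·71 - 2·29 = 223
f[7] = 3·223 - 2·141 - 2·71 = 245
f[8] = 3·245 - 2·223 - 2·141 = 7
f[9] = 3·7 - 2·245 - 2·223 = -915
f[10] = 3·(-915) - 2·7 - 2·245 = -3249

-3249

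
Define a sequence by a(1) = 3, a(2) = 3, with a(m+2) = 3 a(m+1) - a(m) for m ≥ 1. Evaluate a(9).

a(3) = 3(3) - 3 = 6
a(4) = 3(6) - 3 = 15
a(5) = 3(15) - 6 = 39
a(6) = 3(39) - 15 = 102
a(7) = 3(102) - 39 = 267
a(8) = 3(267) - 102 = 699
a(9) = 3(699) - 267 = 1830

1830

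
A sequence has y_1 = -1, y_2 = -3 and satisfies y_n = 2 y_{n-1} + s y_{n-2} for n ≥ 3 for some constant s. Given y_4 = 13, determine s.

y_3 = -6 - s
y_4 = -12 - 5s
So -12 - 5s = 13, giving s = -5.

-5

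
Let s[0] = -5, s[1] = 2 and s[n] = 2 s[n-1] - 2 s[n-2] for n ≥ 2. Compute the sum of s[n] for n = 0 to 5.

47

s[2] = 2(2) - 2(-5) = 14
s[3] = 2(14) - 2(2) = 24
s[4] = 2(24) - 2(14) = 20
s[5] = 2(20) - 2(24) = -8
Sum = (-5) + 2 + 14 + 24 + 20 + (-8) = 47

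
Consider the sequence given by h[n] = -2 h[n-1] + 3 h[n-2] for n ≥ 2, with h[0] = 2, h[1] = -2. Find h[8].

6562

h[2] = -2·(-2) + 3·2 = 10
h[3] = -2·10 + 3·(-2) = -26
h[4] = -2·(-26) + 3·10 = 82
h[5] = -2·82 + 3·(-26) = -242
h[6] = -2·(-242) + 3·82 = 730
h[7] = -2·730 + 3·(-242) = -2186
h[8] = -2·(-2186) + 3·730 = 6562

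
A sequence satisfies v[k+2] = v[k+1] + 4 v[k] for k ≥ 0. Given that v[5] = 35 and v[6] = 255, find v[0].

5

Rearranging, v[k-2] = (v[k] - v[k-1]) / 4.
v[4] = (255 - 35) / 4 = 220/4 = 55
v[3] = (35 - 55) / 4 = -20/4 = -5
v[2] = (55 - (-5)) / 4 = 60/4 = 15
v[1] = (-5 - 15) / 4 = -20/4 = -5
v[0] = (15 - (-5)) / 4 = 20/4 = 5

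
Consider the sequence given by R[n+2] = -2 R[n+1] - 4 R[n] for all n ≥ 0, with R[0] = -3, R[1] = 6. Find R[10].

R[2] = -2·6 - 4·(-3) = 0
R[3] = -2·0 - 4·6 = -24
R[4] = -2·(-24) - 4·0 = 48
R[5] = -2·48 - 4·(-24) = 0
R[6] = -2·0 - 4·48 = -192
R[7] = -2·(-192) - 4·0 = 384
R[8] = -2·384 - 4·(-192) = 0
R[9] = -2·0 - 4·384 = -1536
R[10] = -2·(-1536) - 4·0 = 3072

3072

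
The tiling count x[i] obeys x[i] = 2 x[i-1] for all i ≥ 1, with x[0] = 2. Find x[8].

x[1] = 2·2 = 4
x[2] = 2·4 = 8
x[3] = 2·8 = 16
x[4] = 2·16 = 32
x[5] = 2·32 = 64
x[6] = 2·64 = 128
x[7] = 2·128 = 256
x[8] = 2·256 = 512

512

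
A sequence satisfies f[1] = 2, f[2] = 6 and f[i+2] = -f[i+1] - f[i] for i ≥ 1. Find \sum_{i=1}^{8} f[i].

8

f[3] = -6 - 2 = -8
f[4] = -(-8) - 6 = 2
f[5] = -2 - (-8) = 6
f[6] = -6 - 2 = -8
f[7] = -(-8) - 6 = 2
f[8] = -2 - (-8) = 6
Sum = 2 + 6 + (-8) + 2 + 6 + (-8) + 2 + 6 = 8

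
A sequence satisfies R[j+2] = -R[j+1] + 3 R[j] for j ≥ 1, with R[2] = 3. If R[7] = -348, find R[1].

Let R[1] = z.
R[3] = -3 + 3z
R[4] = 12 - 3z
R[5] = -21 + 12z
R[6] = 57 - 21z
R[7] = -120 + 57z
So -120 + 57z = -348, giving z = -4.

-4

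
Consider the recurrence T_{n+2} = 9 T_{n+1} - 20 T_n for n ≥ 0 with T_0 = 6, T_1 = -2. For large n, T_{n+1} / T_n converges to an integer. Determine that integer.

The characteristic equation is r^2 - 9r + 20 = 0, which factors as (r - 5)(r - 4) = 0.
So the roots are 5 and 4. Since |5| > |4| and the coefficient of 5^n is non-zero, the ratio tends to 5.

5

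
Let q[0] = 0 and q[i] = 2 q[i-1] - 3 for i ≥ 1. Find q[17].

The fixed point is -3/(1 - 2) = 3, so q[i] - 3 = 2(q[i-1] - 3).
Hence q[i] = -3·2^i + 3.
q[17] = -3·2^{17} + 3 = -3·131072 + 3 = -393213.

-393213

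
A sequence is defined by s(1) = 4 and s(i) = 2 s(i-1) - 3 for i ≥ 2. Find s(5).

19

s(2) = 2·4 - 3 = 5
s(3) = 2·5 - 3 = 7
s(4) = 2·7 - 3 = 11
s(5) = 2·11 - 3 = 19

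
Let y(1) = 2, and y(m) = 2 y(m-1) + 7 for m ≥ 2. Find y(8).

y(2) = 2·2 + 7 = 11
y(3) = 2·11 + 7 = 29
y(4) = 2·29 + 7 = 65
y(5) = 2·65 + 7 = 137
y(6) = 2·137 + 7 = 281
y(7) = 2·281 + 7 = 569
y(8) = 2·569 + 7 = 1145

1145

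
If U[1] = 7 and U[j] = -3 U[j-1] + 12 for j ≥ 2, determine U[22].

-41841412809

The fixed point is 12/(1 + 3) = 3, so U[j] - 3 = -3(U[j-1] - 3).
Hence U[j] = 4·(-3)^{j-1} + 3.
U[22] = 4·(-3)^{21} + 3 = 4·-10460353203 + 3 = -41841412809.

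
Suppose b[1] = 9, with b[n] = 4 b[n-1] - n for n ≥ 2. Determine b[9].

538855

b[2] = 4(9) - 2 = 34
b[3] = 4(34) - 3 = 133
b[4] = 4(133) - 4 = 528
b[5] = 4(528) - 5 = 2107
b[6] = 4(2107) - 6 = 8422
b[7] = 4(8422) - 7 = 33681
b[8] = 4(33681) - 8 = 134716
b[9] = 4(134716) - 9 = 538855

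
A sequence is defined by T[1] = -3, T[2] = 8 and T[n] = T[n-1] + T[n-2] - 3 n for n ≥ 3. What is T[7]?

T[3] = 8 + (-3) - 9 = -4
T[4] = (-4) + 8 - 12 = -8
T[5] = (-8) + (-4) - 15 = -27
T[6] = (-27) + (-8) - 18 = -53
T[7] = (-53) + (-27) - 21 = -101

-101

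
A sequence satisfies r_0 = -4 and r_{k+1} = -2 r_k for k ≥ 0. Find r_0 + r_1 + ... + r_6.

r_1 = -2*(-4) = 8
r_2 = -2*8 = -16
r_3 = -2*(-16) = 32
r_4 = -2*32 = -64
r_5 = -2*(-64) = 128
r_6 = -2*128 = -256
Sum = (-4) + 8 + (-16) + 32 + (-64) + 128 + (-256) = -172

-172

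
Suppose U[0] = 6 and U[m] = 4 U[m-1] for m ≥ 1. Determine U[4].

U[1] = 4*6 = 24
U[2] = 4*24 = 96
U[3] = 4*96 = 384
U[4] = 4*384 = 1536

1536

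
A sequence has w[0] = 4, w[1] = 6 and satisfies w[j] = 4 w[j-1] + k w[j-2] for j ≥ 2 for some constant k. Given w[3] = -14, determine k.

w[2] = 24 + 4k
w[3] = 96 + 22k
So 96 + 22k = -14, giving k = -5.

-5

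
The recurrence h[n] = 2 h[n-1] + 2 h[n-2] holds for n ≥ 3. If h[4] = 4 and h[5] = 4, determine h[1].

-5

Rearranging, h[n-2] = (h[n] - 2 h[n-1]) / 2.
h[3] = (4 - 2·4) / 2 = -4/2 = -2
h[2] = (4 - 2·(-2)) / 2 = 8/2 = 4
h[1] = (-2 - 2·4) / 2 = -10/2 = -5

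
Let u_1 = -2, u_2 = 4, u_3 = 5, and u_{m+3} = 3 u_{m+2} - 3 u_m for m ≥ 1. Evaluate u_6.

u_4 = 3·5 - 3·(-2) = 21
u_5 = 3·21 - 3·4 = 51
u_6 = 3·51 - 3·5 = 138

138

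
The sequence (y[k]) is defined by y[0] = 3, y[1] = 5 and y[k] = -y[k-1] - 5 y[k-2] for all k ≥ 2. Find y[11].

y[2] = -5 - 5*3 = -20
y[3] = -(-20) - 5*5 = -5
y[4] = -(-5) - 5*(-20) = 105
y[5] = -105 - 5*(-5) = -80
y[6] = -(-80) - 5*105 = -445
y[7] = -(-445) - 5*(-80) = 845
y[8] = -845 - 5*(-445) = 1380
y[9] = -1380 - 5*845 = -5605
y[10] = -(-5605) - 5*1380 = -1295
y[11] = -(-1295) - 5*(-5605) = 29320

29320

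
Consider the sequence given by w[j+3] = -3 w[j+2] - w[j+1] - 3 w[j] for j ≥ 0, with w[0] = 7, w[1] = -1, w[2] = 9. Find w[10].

w[3] = -3(9) - (-1) - 3(7) = -47
w[4] = -3(-47) - 9 - 3(-1) = 135
w[5] = -3(135) - (-47) - 3(9) = -385
w[6] = -3(-385) - 135 - 3(-47) = 1161
w[7] = -3(1161) - (-385) - 3(135) = -3503
w[8] = -3(-3503) - 1161 - 3(-385) = 10503
w[9] = -3(10503) - (-3503) - 3(1161) = -31489
w[10] = -3(-31489) - 10503 - 3(-3503) = 94473

94473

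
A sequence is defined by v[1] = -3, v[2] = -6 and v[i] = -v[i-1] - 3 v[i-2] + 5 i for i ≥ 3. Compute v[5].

v[3] = -(-6) - 3(-3) + 15 = 30
v[4] = -30 - 3(-6) + 20 = 8
v[5] = -8 - 3(30) + 25 = -73

-73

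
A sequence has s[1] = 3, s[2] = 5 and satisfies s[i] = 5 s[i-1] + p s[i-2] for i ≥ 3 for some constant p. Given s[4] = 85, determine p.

-2

s[3] = 25 + 3p
s[4] = 125 + 20p
So 125 + 20p = 85, giving p = -2.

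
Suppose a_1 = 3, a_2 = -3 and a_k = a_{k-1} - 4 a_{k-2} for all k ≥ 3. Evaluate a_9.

201

a_3 = (-3) - 4*3 = -15
a_4 = (-15) - 4*(-3) = -3
a_5 = (-3) - 4*(-15) = 57
a_6 = 57 - 4*(-3) = 69
a_7 = 69 - 4*57 = -159
a_8 = (-159) - 4*69 = -435
a_9 = (-435) - 4*(-159) = 201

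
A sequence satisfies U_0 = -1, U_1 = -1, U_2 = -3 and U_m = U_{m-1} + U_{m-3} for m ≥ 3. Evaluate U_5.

U_3 = (-3) + (-1) = -4
U_4 = (-4) + (-1) = -5
U_5 = (-5) + (-3) = -8

-8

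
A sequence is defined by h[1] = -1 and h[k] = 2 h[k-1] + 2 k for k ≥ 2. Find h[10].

h[2] = 2·(-1) + 4 = 2
h[3] = 2·2 + 6 = 10
h[4] = 2·10 + 8 = 28
h[5] = 2·28 + 10 = 66
h[6] = 2·66 + 12 = 144
h[7] = 2·144 + 14 = 302
h[8] = 2·302 + 16 = 620
h[9] = 2·620 + 18 = 1258
h[10] = 2·1258 + 20 = 2536

2536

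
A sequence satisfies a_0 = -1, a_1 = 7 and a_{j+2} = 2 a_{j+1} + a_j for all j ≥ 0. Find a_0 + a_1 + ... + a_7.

1896

a_2 = 2*7 + (-1) = 13
a_3 = 2*13 + 7 = 33
a_4 = 2*33 + 13 = 79
a_5 = 2*79 + 33 = 191
a_6 = 2*191 + 79 = 461
a_7 = 2*461 + 191 = 1113
Sum = (-1) + 7 + 13 + 33 + 79 + 191 + 461 + 1113 = 1896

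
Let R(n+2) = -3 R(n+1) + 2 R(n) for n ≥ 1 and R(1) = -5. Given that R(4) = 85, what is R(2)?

Let R(2) = y.
R(3) = -10 - 3y
R(4) = 30 + 11y
So 30 + 11y = 85, giving y = 5.

5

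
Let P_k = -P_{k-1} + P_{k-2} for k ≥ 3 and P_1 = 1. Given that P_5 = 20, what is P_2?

Let P_2 = y.
P_3 = 1 - y
P_4 = -1 + 2y
P_5 = 2 - 3y
So 2 - 3y = 20, giving y = -6.

-6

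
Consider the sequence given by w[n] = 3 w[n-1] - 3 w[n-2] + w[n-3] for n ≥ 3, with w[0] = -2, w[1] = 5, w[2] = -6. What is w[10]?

-742

w[3] = 3(-6) - 3(5) + (-2) = -35
w[4] = 3(-35) - 3(-6) + 5 = -82
w[5] = 3(-82) - 3(-35) + (-6) = -147
w[6] = 3(-147) - 3(-82) + (-35) = -230
w[7] = 3(-230) - 3(-147) + (-82) = -331
w[8] = 3(-331) - 3(-230) + (-147) = -450
w[9] = 3(-450) - 3(-331) + (-230) = -587
w[10] = 3(-587) - 3(-450) + (-331) = -742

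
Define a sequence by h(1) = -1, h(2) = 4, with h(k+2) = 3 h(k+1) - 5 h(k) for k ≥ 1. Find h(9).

h(3) = 3(4) - 5(-1) = 17
h(4) = 3(17) - 5(4) = 31
h(5) = 3(31) - 5(17) = 8
h(6) = 3(8) - 5(31) = -131
h(7) = 3(-131) - 5(8) = -433
h(8) = 3(-433) - 5(-131) = -644
h(9) = 3(-644) - 5(-433) = 233

233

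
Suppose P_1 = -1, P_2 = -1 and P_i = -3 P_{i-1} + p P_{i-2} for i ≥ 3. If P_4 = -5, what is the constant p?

2

P_3 = 3 - p
P_4 = -9 + 2p
So -9 + 2p = -5, giving p = 2.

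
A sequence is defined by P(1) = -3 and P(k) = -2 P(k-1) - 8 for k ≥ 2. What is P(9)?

P(2) = -2(-3) - 8 = -2
P(3) = -2(-2) - 8 = -4
P(4) = -2(-4) - 8 = 0
P(5) = -2(0) - 8 = -8
P(6) = -2(-8) - 8 = 8
P(7) = -2(8) - 8 = -24
P(8) = -2(-24) - 8 = 40
P(9) = -2(40) - 8 = -88

-88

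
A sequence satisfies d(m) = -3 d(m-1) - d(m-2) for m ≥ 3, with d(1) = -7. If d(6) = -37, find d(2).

2

Let d(2) = z.
d(3) = 7 - 3z
d(4) = -21 + 8z
d(5) = 56 - 21z
d(6) = -147 + 55z
So -147 + 55z = -37, giving z = 2.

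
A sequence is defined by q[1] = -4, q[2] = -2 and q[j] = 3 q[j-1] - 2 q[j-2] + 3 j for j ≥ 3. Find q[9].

q[3] = 3*(-2) - 2*(-4) + 9 = 11
q[4] = 3*11 - 2*(-2) + 12 = 49
q[5] = 3*49 - 2*11 + 15 = 140
q[6] = 3*140 - 2*49 + 18 = 340
q[7] = 3*340 - 2*140 + 21 = 761
q[8] = 3*761 - 2*340 + 24 = 1627
q[9] = 3*1627 - 2*761 + 27 = 3386

3386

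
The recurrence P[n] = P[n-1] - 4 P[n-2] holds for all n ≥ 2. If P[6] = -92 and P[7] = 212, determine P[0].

Rearranging, P[n-2] = (P[n] - P[n-1]) / -4.
P[5] = (212 - (-92)) / -4 = 304/-4 = -76
P[4] = (-92 - (-76)) / -4 = -16/-4 = 4
P[3] = (-76 - 4) / -4 = -80/-4 = 20
P[2] = (4 - 20) / -4 = -16/-4 = 4
P[1] = (20 - 4) / -4 = 16/-4 = -4
P[0] = (4 - (-4)) / -4 = 8/-4 = -2

-2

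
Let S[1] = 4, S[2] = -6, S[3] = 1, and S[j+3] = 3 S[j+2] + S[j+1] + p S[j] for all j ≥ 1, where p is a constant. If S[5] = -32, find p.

-4

S[4] = -3 + 4p
S[5] = -8 + 6p
So -8 + 6p = -32, giving p = -4.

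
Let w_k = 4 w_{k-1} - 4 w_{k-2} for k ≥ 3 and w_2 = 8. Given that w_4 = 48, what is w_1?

Let w_1 = v.
w_3 = 32 - 4v
w_4 = 96 - 16v
So 96 - 16v = 48, giving v = 3.

3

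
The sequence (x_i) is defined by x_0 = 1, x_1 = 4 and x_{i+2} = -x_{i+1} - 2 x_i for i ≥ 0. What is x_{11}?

x_2 = -4 - 2(1) = -6
x_3 = -(-6) - 2(4) = -2
x_4 = -(-2) - 2(-6) = 14
x_5 = -14 - 2(-2) = -10
x_6 = -(-10) - 2(14) = -18
x_7 = -(-18) - 2(-10) = 38
x_8 = -38 - 2(-18) = -2
x_9 = -(-2) - 2(38) = -74
x_{10} = -(-74) - 2(-2) = 78
x_{11} = -78 - 2(-74) = 70

70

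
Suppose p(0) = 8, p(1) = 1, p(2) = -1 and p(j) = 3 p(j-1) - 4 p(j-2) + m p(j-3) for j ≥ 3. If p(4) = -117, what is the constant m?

-4

p(3) = -7 + 8m
p(4) = -17 + 25m
So -17 + 25m = -117, giving m = -4.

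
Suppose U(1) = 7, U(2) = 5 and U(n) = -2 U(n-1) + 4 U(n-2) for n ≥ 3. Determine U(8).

-3008

U(3) = -2·5 + 4·7 = 18
U(4) = -2·18 + 4·5 = -16
U(5) = -2·(-16) + 4·18 = 104
U(6) = -2·104 + 4·(-16) = -272
U(7) = -2·(-272) + 4·104 = 960
U(8) = -2·960 + 4·(-272) = -3008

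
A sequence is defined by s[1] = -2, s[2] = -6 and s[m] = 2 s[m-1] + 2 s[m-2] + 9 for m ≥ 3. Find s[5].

s[3] = 2·(-6) + 2·(-2) + 9 = -7
s[4] = 2·(-7) + 2·(-6) + 9 = -17
s[5] = 2·(-17) + 2·(-7) + 9 = -39

-39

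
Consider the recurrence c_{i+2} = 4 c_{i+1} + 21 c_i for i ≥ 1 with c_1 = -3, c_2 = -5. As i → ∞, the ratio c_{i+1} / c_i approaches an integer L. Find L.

7

The characteristic equation is r^2 - 4r - 21 = 0, which factors as (r - 7)(r + 3) = 0.
So the roots are 7 and -3. Since |7| > |-3| and the coefficient of 7^i is non-zero, the ratio tends to 7.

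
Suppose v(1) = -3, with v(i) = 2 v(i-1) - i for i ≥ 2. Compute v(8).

-758

v(2) = 2(-3) - 2 = -8
v(3) = 2(-8) - 3 = -19
v(4) = 2(-19) - 4 = -42
v(5) = 2(-42) - 5 = -89
v(6) = 2(-89) - 6 = -184
v(7) = 2(-184) - 7 = -375
v(8) = 2(-375) - 8 = -758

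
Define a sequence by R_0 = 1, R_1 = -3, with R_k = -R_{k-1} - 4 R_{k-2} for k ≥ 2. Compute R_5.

-43

R_2 = -(-3) - 4(1) = -1
R_3 = -(-1) - 4(-3) = 13
R_4 = -13 - 4(-1) = -9
R_5 = -(-9) - 4(13) = -43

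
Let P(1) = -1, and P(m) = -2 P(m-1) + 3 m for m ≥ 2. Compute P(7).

P(2) = -2*(-1) + 6 = 8
P(3) = -2*8 + 9 = -7
P(4) = -2*(-7) + 12 = 26
P(5) = -2*26 + 15 = -37
P(6) = -2*(-37) + 18 = 92
P(7) = -2*92 + 21 = -163

-163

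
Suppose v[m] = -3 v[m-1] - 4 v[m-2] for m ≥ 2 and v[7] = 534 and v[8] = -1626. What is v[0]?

Rearranging, v[m-2] = (v[m] + 3 v[m-1]) / -4.
v[6] = (-1626 + 3·534) / -4 = -24/-4 = 6
v[5] = (534 + 3·6) / -4 = 552/-4 = -138
v[4] = (6 + 3·(-138)) / -4 = -408/-4 = 102
v[3] = (-138 + 3·102) / -4 = 168/-4 = -42
v[2] = (102 + 3·(-42)) / -4 = -24/-4 = 6
v[1] = (-42 + 3·6) / -4 = -24/-4 = 6
v[0] = (6 + 3·6) / -4 = 24/-4 = -6

-6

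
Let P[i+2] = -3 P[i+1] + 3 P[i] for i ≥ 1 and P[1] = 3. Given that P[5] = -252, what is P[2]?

Let P[2] = w.
P[3] = 9 - 3w
P[4] = -27 + 12w
P[5] = 108 - 45w
So 108 - 45w = -252, giving w = 8.

8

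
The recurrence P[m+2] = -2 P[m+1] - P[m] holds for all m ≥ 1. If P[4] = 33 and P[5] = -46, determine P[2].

7

Rearranging, P[m-2] = -(P[m] + 2 P[m-1]).
P[3] = -(-46 + 2(33)) = -20
P[2] = -(33 + 2(-20)) = 7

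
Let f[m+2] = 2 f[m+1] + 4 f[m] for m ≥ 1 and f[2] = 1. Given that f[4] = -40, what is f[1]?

-6

Let f[1] = z.
f[3] = 2 + 4z
f[4] = 8 + 8z
So 8 + 8z = -40, giving z = -6.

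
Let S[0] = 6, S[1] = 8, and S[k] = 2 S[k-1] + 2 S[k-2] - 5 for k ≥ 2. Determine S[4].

S[2] = 2·8 + 2·6 - 5 = 23
S[3] = 2·23 + 2·8 - 5 = 57
S[4] = 2·57 + 2·23 - 5 = 155

155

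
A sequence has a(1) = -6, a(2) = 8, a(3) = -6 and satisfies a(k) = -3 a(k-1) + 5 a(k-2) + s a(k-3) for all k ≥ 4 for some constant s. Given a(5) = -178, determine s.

a(4) = 58 - 6s
a(5) = -204 + 26s
So -204 + 26s = -178, giving s = 1.

1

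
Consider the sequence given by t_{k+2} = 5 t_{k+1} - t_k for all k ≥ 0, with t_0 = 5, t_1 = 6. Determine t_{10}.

6895770

t_2 = 5(6) - 5 = 25
t_3 = 5(25) - 6 = 119
t_4 = 5(119) - 25 = 570
t_5 = 5(570) - 119 = 2731
t_6 = 5(2731) - 570 = 13085
t_7 = 5(13085) - 2731 = 62694
t_8 = 5(62694) - 13085 = 300385
t_9 = 5(300385) - 62694 = 1439231
t_{10} = 5(1439231) - 300385 = 6895770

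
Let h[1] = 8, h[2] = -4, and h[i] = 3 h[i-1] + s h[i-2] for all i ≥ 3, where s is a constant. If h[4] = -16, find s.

h[3] = -12 + 8s
h[4] = -36 + 20s
So -36 + 20s = -16, giving s = 1.

1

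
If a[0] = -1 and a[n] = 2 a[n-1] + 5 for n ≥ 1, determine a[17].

524283

The fixed point is 5/(1 - 2) = -5, so a[n] + 5 = 2(a[n-1] + 5).
Hence a[n] = 4·2^n - 5.
a[17] = 4·2^{17} - 5 = 4·131072 - 5 = 524283.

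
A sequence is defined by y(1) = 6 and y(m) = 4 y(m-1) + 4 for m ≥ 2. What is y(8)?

y(2) = 4*6 + 4 = 28
y(3) = 4*28 + 4 = 116
y(4) = 4*116 + 4 = 468
y(5) = 4*468 + 4 = 1876
y(6) = 4*1876 + 4 = 7508
y(7) = 4*7508 + 4 = 30036
y(8) = 4*30036 + 4 = 120148

120148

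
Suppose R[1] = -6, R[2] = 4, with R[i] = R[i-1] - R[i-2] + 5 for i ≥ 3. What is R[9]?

R[3] = 4 - (-6) + 5 = 15
R[4] = 15 - 4 + 5 = 16
R[5] = 16 - 15 + 5 = 6
R[6] = 6 - 16 + 5 = -5
R[7] = (-5) - 6 + 5 = -6
R[8] = (-6) - (-5) + 5 = 4
R[9] = 4 - (-6) + 5 = 15

15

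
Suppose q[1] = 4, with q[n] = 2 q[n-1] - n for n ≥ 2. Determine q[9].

q[2] = 2·4 - 2 = 6
q[3] = 2·6 - 3 = 9
q[4] = 2·9 - 4 = 14
q[5] = 2·14 - 5 = 23
q[6] = 2·23 - 6 = 40
q[7] = 2·40 - 7 = 73
q[8] = 2·73 - 8 = 138
q[9] = 2·138 - 9 = 267

267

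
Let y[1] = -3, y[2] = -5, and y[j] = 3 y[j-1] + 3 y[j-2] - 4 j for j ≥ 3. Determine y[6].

-2076

y[3] = 3·(-5) + 3·(-3) - 12 = -36
y[4] = 3·(-36) + 3·(-5) - 16 = -139
y[5] = 3·(-139) + 3·(-36) - 20 = -545
y[6] = 3·(-545) + 3·(-139) - 24 = -2076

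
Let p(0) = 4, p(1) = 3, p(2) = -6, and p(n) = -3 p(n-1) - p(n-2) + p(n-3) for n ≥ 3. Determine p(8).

-1700

p(3) = -3*(-6) - 3 + 4 = 19
p(4) = -3*19 - (-6) + 3 = -48
p(5) = -3*(-48) - 19 + (-6) = 119
p(6) = -3*119 - (-48) + 19 = -290
p(7) = -3*(-290) - 119 + (-48) = 703
p(8) = -3*703 - (-290) + 119 = -1700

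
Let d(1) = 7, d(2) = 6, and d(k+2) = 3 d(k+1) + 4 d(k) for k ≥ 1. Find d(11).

2726302

d(3) = 3(6) + 4(7) = 46
d(4) = 3(46) + 4(6) = 162
d(5) = 3(162) + 4(46) = 670
d(6) = 3(670) + 4(162) = 2658
d(7) = 3(2658) + 4(670) = 10654
d(8) = 3(10654) + 4(2658) = 42594
d(9) = 3(42594) + 4(10654) = 170398
d(10) = 3(170398) + 4(42594) = 681570
d(11) = 3(681570) + 4(170398) = 2726302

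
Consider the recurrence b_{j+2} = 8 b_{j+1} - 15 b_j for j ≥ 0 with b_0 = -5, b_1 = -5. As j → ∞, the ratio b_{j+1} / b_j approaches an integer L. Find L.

5

The characteristic equation is r^2 - 8r + 15 = 0, which factors as (r - 5)(r - 3) = 0.
So the roots are 5 and 3. Since |5| > |3| and the coefficient of 5^j is non-zero, the ratio tends to 5.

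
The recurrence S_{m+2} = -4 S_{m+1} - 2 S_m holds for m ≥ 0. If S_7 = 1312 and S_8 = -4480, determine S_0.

8

Rearranging, S_{m-2} = (S_m + 4 S_{m-1}) / -2.
S_6 = (-4480 + 4(1312)) / -2 = 768/-2 = -384
S_5 = (1312 + 4(-384)) / -2 = -224/-2 = 112
S_4 = (-384 + 4(112)) / -2 = 64/-2 = -32
S_3 = (112 + 4(-32)) / -2 = -16/-2 = 8
S_2 = (-32 + 4(8)) / -2 = 0/-2 = 0
S_1 = (8 + 4(0)) / -2 = 8/-2 = -4
S_0 = (0 + 4(-4)) / -2 = -16/-2 = 8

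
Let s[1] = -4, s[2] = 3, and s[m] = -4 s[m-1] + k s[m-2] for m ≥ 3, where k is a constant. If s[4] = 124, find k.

s[3] = -12 - 4k
s[4] = 48 + 19k
So 48 + 19k = 124, giving k = 4.

4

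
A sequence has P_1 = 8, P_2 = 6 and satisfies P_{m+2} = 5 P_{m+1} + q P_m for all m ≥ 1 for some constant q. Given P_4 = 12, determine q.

-3

P_3 = 30 + 8q
P_4 = 150 + 46q
So 150 + 46q = 12, giving q = -3.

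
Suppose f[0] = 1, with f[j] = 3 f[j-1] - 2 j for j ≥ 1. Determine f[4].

f[1] = 3(1) - 2 = 1
f[2] = 3(1) - 4 = -1
f[3] = 3(-1) - 6 = -9
f[4] = 3(-9) - 8 = -35

-35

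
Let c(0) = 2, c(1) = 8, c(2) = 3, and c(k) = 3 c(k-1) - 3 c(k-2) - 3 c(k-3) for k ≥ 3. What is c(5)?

-234

c(3) = 3(3) - 3(8) - 3(2) = -21
c(4) = 3(-21) - 3(3) - 3(8) = -96
c(5) = 3(-96) - 3(-21) - 3(3) = -234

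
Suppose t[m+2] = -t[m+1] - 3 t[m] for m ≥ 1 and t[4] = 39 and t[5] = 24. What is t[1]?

Rearranging, t[m-2] = (t[m] + t[m-1]) / -3.
t[3] = (24 + 39) / -3 = 63/-3 = -21
t[2] = (39 + (-21)) / -3 = 18/-3 = -6
t[1] = (-21 + (-6)) / -3 = -27/-3 = 9

9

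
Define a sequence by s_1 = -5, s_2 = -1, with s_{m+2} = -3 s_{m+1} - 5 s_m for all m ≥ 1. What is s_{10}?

s_3 = -3(-1) - 5(-5) = 28
s_4 = -3(28) - 5(-1) = -79
s_5 = -3(-79) - 5(28) = 97
s_6 = -3(97) - 5(-79) = 104
s_7 = -3(104) - 5(97) = -797
s_8 = -3(-797) - 5(104) = 1871
s_9 = -3(1871) - 5(-797) = -1628
s_{10} = -3(-1628) - 5(1871) = -4471

-4471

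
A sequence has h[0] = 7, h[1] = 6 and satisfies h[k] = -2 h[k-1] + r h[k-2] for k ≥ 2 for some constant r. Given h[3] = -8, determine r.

4

h[2] = -12 + 7r
h[3] = 24 - 8r
So 24 - 8r = -8, giving r = 4.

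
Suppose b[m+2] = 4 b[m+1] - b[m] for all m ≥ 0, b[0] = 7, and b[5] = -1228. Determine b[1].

Let b[1] = y.
b[2] = -7 + 4y
b[3] = -28 + 15y
b[4] = -105 + 56y
b[5] = -392 + 209y
So -392 + 209y = -1228, giving y = -4.

-4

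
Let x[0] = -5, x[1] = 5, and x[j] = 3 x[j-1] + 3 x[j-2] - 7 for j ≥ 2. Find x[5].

x[2] = 3·5 + 3·(-5) - 7 = -7
x[3] = 3·(-7) + 3·5 - 7 = -13
x[4] = 3·(-13) + 3·(-7) - 7 = -67
x[5] = 3·(-67) + 3·(-13) - 7 = -247

-247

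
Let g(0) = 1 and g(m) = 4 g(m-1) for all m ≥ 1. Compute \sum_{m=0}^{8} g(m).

87381

g(1) = 4(1) = 4
g(2) = 4(4) = 16
g(3) = 4(16) = 64
g(4) = 4(64) = 256
g(5) = 4(256) = 1024
g(6) = 4(1024) = 4096
g(7) = 4(4096) = 16384
g(8) = 4(16384) = 65536
Sum = 1 + 4 + 16 + 64 + 256 + 1024 + 4096 + 16384 + 65536 = 87381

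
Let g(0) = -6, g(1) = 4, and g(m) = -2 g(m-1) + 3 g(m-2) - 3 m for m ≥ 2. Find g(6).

-2084

g(2) = -2(4) + 3(-6) - 6 = -32
g(3) = -2(-32) + 3(4) - 9 = 67
g(4) = -2(67) + 3(-32) - 12 = -242
g(5) = -2(-242) + 3(67) - 15 = 670
g(6) = -2(670) + 3(-242) - 18 = -2084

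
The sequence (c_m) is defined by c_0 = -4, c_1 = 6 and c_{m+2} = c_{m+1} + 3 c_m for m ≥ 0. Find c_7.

102

c_2 = 6 + 3*(-4) = -6
c_3 = (-6) + 3*6 = 12
c_4 = 12 + 3*(-6) = -6
c_5 = (-6) + 3*12 = 30
c_6 = 30 + 3*(-6) = 12
c_7 = 12 + 3*30 = 102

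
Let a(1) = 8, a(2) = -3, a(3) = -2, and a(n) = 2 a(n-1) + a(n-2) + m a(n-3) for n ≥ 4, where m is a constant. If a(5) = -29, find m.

-1

a(4) = -7 + 8m
a(5) = -16 + 13m
So -16 + 13m = -29, giving m = -1.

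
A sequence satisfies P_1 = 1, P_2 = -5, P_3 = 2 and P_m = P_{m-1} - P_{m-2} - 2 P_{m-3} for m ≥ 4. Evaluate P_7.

P_4 = 2 - (-5) - 2(1) = 5
P_5 = 5 - 2 - 2(-5) = 13
P_6 = 13 - 5 - 2(2) = 4
P_7 = 4 - 13 - 2(5) = -19

-19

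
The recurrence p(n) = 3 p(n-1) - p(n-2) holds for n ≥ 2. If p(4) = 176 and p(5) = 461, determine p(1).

8

Rearranging, p(n-2) = -(p(n) - 3 p(n-1)).
p(3) = -(461 - 3·176) = 67
p(2) = -(176 - 3·67) = 25
p(1) = -(67 - 3·25) = 8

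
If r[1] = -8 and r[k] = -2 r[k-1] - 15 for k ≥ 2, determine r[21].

The fixed point is -15/(1 + 2) = -5, so r[k] + 5 = -2(r[k-1] + 5).
Hence r[k] = -3·(-2)^{k-1} - 5.
r[21] = -3·(-2)^{20} - 5 = -3·1048576 - 5 = -3145733.

-3145733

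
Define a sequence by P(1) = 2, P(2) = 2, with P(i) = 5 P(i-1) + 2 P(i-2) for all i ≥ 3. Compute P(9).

331502

P(3) = 5·2 + 2·2 = 14
P(4) = 5·14 + 2·2 = 74
P(5) = 5·74 + 2·14 = 398
P(6) = 5·398 + 2·74 = 2138
P(7) = 5·2138 + 2·398 = 11486
P(8) = 5·11486 + 2·2138 = 61706
P(9) = 5·61706 + 2·11486 = 331502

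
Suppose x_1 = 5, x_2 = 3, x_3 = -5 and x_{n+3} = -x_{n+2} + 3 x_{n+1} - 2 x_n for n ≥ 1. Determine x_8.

x_4 = -(-5) + 3*3 - 2*5 = 4
x_5 = -4 + 3*(-5) - 2*3 = -25
x_6 = -(-25) + 3*4 - 2*(-5) = 47
x_7 = -47 + 3*(-25) - 2*4 = -130
x_8 = -(-130) + 3*47 - 2*(-25) = 321

321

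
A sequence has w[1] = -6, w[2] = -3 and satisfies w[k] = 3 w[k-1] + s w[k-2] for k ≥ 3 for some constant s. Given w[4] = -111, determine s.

4

w[3] = -9 - 6s
w[4] = -27 - 21s
So -27 - 21s = -111, giving s = 4.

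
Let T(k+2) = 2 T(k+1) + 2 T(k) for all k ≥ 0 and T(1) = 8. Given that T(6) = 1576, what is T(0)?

Let T(0) = z.
T(2) = 16 + 2z
T(3) = 48 + 4z
T(4) = 128 + 12z
T(5) = 352 + 32z
T(6) = 960 + 88z
So 960 + 88z = 1576, giving z = 7.

7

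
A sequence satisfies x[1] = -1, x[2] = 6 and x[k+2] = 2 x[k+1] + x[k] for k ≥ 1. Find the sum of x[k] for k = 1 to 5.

x[3] = 2*6 + (-1) = 11
x[4] = 2*11 + 6 = 28
x[5] = 2*28 + 11 = 67
Sum = (-1) + 6 + 11 + 28 + 67 = 111

111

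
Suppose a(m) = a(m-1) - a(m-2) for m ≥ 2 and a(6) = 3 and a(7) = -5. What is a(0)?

Rearranging, a(m-2) = -(a(m) - a(m-1)).
a(5) = -(-5 - 3) = 8
a(4) = -(3 - 8) = 5
a(3) = -(8 - 5) = -3
a(2) = -(5 - (-3)) = -8
a(1) = -(-3 - (-8)) = -5
a(0) = -(-8 - (-5)) = 3

3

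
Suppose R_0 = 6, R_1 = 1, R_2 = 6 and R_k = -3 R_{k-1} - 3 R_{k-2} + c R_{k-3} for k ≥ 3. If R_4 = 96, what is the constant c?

R_3 = -21 + 6c
R_4 = 45 - 17c
So 45 - 17c = 96, giving c = -3.

-3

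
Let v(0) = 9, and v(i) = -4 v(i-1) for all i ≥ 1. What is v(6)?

36864

v(1) = -4*9 = -36
v(2) = -4*(-36) = 144
v(3) = -4*144 = -576
v(4) = -4*(-576) = 2304
v(5) = -4*2304 = -9216
v(6) = -4*(-9216) = 36864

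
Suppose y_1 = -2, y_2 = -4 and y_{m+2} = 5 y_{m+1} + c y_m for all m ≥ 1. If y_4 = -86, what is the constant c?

y_3 = -20 - 2c
y_4 = -100 - 14c
So -100 - 14c = -86, giving c = -1.

-1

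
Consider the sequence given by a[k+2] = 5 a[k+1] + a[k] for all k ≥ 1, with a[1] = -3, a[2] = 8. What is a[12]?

101989183

a[3] = 5*8 + (-3) = 37
a[4] = 5*37 + 8 = 193
a[5] = 5*193 + 37 = 1002
a[6] = 5*1002 + 193 = 5203
a[7] = 5*5203 + 1002 = 27017
a[8] = 5*27017 + 5203 = 140288
a[9] = 5*140288 + 27017 = 728457
a[10] = 5*728457 + 140288 = 3782573
a[11] = 5*3782573 + 728457 = 19641322
a[12] = 5*19641322 + 3782573 = 101989183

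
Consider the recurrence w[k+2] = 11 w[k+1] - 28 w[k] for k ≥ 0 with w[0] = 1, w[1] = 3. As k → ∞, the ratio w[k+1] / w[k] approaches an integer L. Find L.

The characteristic equation is r^2 - 11r + 28 = 0, which factors as (r - 7)(r - 4) = 0.
So the roots are 7 and 4. Since |7| > |4| and the coefficient of 7^k is non-zero, the ratio tends to 7.

7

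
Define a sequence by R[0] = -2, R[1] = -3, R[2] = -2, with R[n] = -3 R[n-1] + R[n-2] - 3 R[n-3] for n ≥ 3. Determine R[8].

R[3] = -3·(-2) + (-3) - 3·(-2) = 9
R[4] = -3·9 + (-2) - 3·(-3) = -20
R[5] = -3·(-20) + 9 - 3·(-2) = 75
R[6] = -3·75 + (-20) - 3·9 = -272
R[7] = -3·(-272) + 75 - 3·(-20) = 951
R[8] = -3·951 + (-272) - 3·75 = -3350

-3350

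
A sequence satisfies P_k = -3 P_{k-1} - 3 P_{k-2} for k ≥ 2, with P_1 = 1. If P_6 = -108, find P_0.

4

Let P_0 = y.
P_2 = -3 - 3y
P_3 = 6 + 9y
P_4 = -9 - 18y
P_5 = 9 + 27y
P_6 = -27y
So -27y = -108, giving y = 4.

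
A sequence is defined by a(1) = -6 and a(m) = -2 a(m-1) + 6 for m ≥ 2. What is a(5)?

a(2) = -2(-6) + 6 = 18
a(3) = -2(18) + 6 = -30
a(4) = -2(-30) + 6 = 66
a(5) = -2(66) + 6 = -126

-126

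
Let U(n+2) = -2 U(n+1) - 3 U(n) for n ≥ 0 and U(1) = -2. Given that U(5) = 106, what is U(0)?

Let U(0) = y.
U(2) = 4 - 3y
U(3) = -2 + 6y
U(4) = -8 - 3y
U(5) = 22 - 12y
So 22 - 12y = 106, giving y = -7.

-7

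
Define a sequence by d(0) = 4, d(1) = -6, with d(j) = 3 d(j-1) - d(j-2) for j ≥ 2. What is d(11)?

-133326

d(2) = 3*(-6) - 4 = -22
d(3) = 3*(-22) - (-6) = -60
d(4) = 3*(-60) - (-22) = -158
d(5) = 3*(-158) - (-60) = -414
d(6) = 3*(-414) - (-158) = -1084
d(7) = 3*(-1084) - (-414) = -2838
d(8) = 3*(-2838) - (-1084) = -7430
d(9) = 3*(-7430) - (-2838) = -19452
d(10) = 3*(-19452) - (-7430) = -50926
d(11) = 3*(-50926) - (-19452) = -133326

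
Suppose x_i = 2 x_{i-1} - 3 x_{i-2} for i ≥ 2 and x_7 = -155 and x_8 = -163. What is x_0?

-3

Rearranging, x_{i-2} = (x_i - 2 x_{i-1}) / -3.
x_6 = (-163 - 2(-155)) / -3 = 147/-3 = -49
x_5 = (-155 - 2(-49)) / -3 = -57/-3 = 19
x_4 = (-49 - 2(19)) / -3 = -87/-3 = 29
x_3 = (19 - 2(29)) / -3 = -39/-3 = 13
x_2 = (29 - 2(13)) / -3 = 3/-3 = -1
x_1 = (13 - 2(-1)) / -3 = 15/-3 = -5
x_0 = (-1 - 2(-5)) / -3 = 9/-3 = -3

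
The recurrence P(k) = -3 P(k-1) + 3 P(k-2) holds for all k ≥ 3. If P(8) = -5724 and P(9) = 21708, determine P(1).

Rearranging, P(k-2) = (P(k) + 3 P(k-1)) / 3.
P(7) = (21708 + 3·(-5724)) / 3 = 4536/3 = 1512
P(6) = (-5724 + 3·1512) / 3 = -1188/3 = -396
P(5) = (1512 + 3·(-396)) / 3 = 324/3 = 108
P(4) = (-396 + 3·108) / 3 = -72/3 = -24
P(3) = (108 + 3·(-24)) / 3 = 36/3 = 12
P(2) = (-24 + 3·12) / 3 = 12/3 = 4
P(1) = (12 + 3·4) / 3 = 24/3 = 8

8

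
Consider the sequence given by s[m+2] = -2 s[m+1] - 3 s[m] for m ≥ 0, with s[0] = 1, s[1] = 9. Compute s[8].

-543

s[2] = -2*9 - 3*1 = -21
s[3] = -2*(-21) - 3*9 = 15
s[4] = -2*15 - 3*(-21) = 33
s[5] = -2*33 - 3*15 = -111
s[6] = -2*(-111) - 3*33 = 123
s[7] = -2*123 - 3*(-111) = 87
s[8] = -2*87 - 3*123 = -543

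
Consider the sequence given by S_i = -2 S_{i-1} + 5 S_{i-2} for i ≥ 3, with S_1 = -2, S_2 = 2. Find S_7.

S_3 = -2·2 + 5·(-2) = -14
S_4 = -2·(-14) + 5·2 = 38
S_5 = -2·38 + 5·(-14) = -146
S_6 = -2·(-146) + 5·38 = 482
S_7 = -2·482 + 5·(-146) = -1694

-1694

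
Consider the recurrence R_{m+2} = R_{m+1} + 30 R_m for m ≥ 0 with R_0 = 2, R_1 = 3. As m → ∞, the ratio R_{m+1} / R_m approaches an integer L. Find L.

The characteristic equation is r^2 - r - 30 = 0, which factors as (r - 6)(r + 5) = 0.
So the roots are 6 and -5. Since |6| > |-5| and the coefficient of 6^m is non-zero, the ratio tends to 6.

6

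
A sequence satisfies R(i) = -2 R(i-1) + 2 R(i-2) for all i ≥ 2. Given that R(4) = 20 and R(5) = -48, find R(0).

7

Rearranging, R(i-2) = (R(i) + 2 R(i-1)) / 2.
R(3) = (-48 + 2(20)) / 2 = -8/2 = -4
R(2) = (20 + 2(-4)) / 2 = 12/2 = 6
R(1) = (-4 + 2(6)) / 2 = 8/2 = 4
R(0) = (6 + 2(4)) / 2 = 14/2 = 7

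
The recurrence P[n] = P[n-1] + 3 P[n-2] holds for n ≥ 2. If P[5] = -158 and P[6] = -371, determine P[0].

-3

Rearranging, P[n-2] = (P[n] - P[n-1]) / 3.
P[4] = (-371 - (-158)) / 3 = -213/3 = -71
P[3] = (-158 - (-71)) / 3 = -87/3 = -29
P[2] = (-71 - (-29)) / 3 = -42/3 = -14
P[1] = (-29 - (-14)) / 3 = -15/3 = -5
P[0] = (-14 - (-5)) / 3 = -9/3 = -3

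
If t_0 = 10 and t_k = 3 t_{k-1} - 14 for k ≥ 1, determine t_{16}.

The fixed point is -14/(1 - 3) = 7, so t_k - 7 = 3(t_{k-1} - 7).
Hence t_k = 3·3^k + 7.
t_{16} = 3·3^{16} + 7 = 3·43046721 + 7 = 129140170.

129140170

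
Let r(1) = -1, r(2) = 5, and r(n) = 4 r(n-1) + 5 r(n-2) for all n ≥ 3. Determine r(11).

6510415

r(3) = 4*5 + 5*(-1) = 15
r(4) = 4*15 + 5*5 = 85
r(5) = 4*85 + 5*15 = 415
r(6) = 4*415 + 5*85 = 2085
r(7) = 4*2085 + 5*415 = 10415
r(8) = 4*10415 + 5*2085 = 52085
r(9) = 4*52085 + 5*10415 = 260415
r(10) = 4*260415 + 5*52085 = 1302085
r(11) = 4*1302085 + 5*260415 = 6510415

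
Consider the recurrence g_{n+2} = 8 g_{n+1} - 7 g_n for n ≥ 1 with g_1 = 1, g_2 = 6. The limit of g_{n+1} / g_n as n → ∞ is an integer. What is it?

The characteristic equation is r^2 - 8r + 7 = 0, which factors as (r - 7)(r - 1) = 0.
So the roots are 7 and 1. Since |7| > |1| and the coefficient of 7^n is non-zero, the ratio tends to 7.

7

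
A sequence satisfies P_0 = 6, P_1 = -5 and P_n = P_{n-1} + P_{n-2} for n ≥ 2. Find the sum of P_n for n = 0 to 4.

-5

P_2 = (-5) + 6 = 1
P_3 = 1 + (-5) = -4
P_4 = (-4) + 1 = -3
Sum = 6 + (-5) + 1 + (-4) + (-3) = -5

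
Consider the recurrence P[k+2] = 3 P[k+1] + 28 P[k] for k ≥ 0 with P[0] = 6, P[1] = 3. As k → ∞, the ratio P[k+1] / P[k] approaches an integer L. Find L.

The characteristic equation is r^2 - 3r - 28 = 0, which factors as (r - 7)(r + 4) = 0.
So the roots are 7 and -4. Since |7| > |-4| and the coefficient of 7^k is non-zero, the ratio tends to 7.

7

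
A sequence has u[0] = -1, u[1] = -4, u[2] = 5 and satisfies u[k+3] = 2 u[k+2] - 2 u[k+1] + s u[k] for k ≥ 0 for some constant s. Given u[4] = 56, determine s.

-5

u[3] = 18 - s
u[4] = 26 - 6s
So 26 - 6s = 56, giving s = -5.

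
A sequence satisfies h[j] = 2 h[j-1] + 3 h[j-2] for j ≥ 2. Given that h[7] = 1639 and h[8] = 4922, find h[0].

Rearranging, h[j-2] = (h[j] - 2 h[j-1]) / 3.
h[6] = (4922 - 2·1639) / 3 = 1644/3 = 548
h[5] = (1639 - 2·548) / 3 = 543/3 = 181
h[4] = (548 - 2·181) / 3 = 186/3 = 62
h[3] = (181 - 2·62) / 3 = 57/3 = 19
h[2] = (62 - 2·19) / 3 = 24/3 = 8
h[1] = (19 - 2·8) / 3 = 3/3 = 1
h[0] = (8 - 2·1) / 3 = 6/3 = 2

2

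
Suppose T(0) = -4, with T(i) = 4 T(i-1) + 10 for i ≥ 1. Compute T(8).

T(1) = 4(-4) + 10 = -6
T(2) = 4(-6) + 10 = -14
T(3) = 4(-14) + 10 = -46
T(4) = 4(-46) + 10 = -174
T(5) = 4(-174) + 10 = -686
T(6) = 4(-686) + 10 = -2734
T(7) = 4(-2734) + 10 = -10926
T(8) = 4(-10926) + 10 = -43694

-43694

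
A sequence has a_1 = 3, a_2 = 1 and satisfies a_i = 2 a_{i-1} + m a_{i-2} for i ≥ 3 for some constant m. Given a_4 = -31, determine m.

-5

a_3 = 2 + 3m
a_4 = 4 + 7m
So 4 + 7m = -31, giving m = -5.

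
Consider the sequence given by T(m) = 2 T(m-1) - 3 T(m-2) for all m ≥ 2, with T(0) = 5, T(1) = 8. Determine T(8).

T(2) = 2(8) - 3(5) = 1
T(3) = 2(1) - 3(8) = -22
T(4) = 2(-22) - 3(1) = -47
T(5) = 2(-47) - 3(-22) = -28
T(6) = 2(-28) - 3(-47) = 85
T(7) = 2(85) - 3(-28) = 254
T(8) = 2(254) - 3(85) = 253

253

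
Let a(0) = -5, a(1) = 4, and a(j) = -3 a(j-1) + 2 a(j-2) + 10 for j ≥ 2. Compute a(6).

a(2) = -3(4) + 2(-5) + 10 = -12
a(3) = -3(-12) + 2(4) + 10 = 54
a(4) = -3(54) + 2(-12) + 10 = -176
a(5) = -3(-176) + 2(54) + 10 = 646
a(6) = -3(646) + 2(-176) + 10 = -2280

-2280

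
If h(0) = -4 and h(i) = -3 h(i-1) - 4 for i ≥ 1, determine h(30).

-617673396283948

The fixed point is -4/(1 + 3) = -1, so h(i) + 1 = -3(h(i-1) + 1).
Hence h(i) = -3·(-3)^i - 1.
h(30) = -3·(-3)^{30} - 1 = -3·205891132094649 - 1 = -617673396283948.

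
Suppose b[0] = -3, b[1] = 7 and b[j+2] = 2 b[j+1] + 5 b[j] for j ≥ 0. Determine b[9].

b[2] = 2(7) + 5(-3) = -1
b[3] = 2(-1) + 5(7) = 33
b[4] = 2(33) + 5(-1) = 61
b[5] = 2(61) + 5(33) = 287
b[6] = 2(287) + 5(61) = 879
b[7] = 2(879) + 5(287) = 3193
b[8] = 2(3193) + 5(879) = 10781
b[9] = 2(10781) + 5(3193) = 37527

37527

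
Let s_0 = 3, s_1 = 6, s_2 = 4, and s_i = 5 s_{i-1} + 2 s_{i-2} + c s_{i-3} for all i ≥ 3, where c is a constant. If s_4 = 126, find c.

-2

s_3 = 32 + 3c
s_4 = 168 + 21c
So 168 + 21c = 126, giving c = -2.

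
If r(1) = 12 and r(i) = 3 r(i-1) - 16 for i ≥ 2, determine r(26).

3389154437780

The fixed point is -16/(1 - 3) = 8, so r(i) - 8 = 3(r(i-1) - 8).
Hence r(i) = 4·3^{i-1} + 8.
r(26) = 4·3^{25} + 8 = 4·847288609443 + 8 = 3389154437780.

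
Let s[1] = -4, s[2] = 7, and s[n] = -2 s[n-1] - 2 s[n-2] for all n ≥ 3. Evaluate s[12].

s[3] = -2(7) - 2(-4) = -6
s[4] = -2(-6) - 2(7) = -2
s[5] = -2(-2) - 2(-6) = 16
s[6] = -2(16) - 2(-2) = -28
s[7] = -2(-28) - 2(16) = 24
s[8] = -2(24) - 2(-28) = 8
s[9] = -2(8) - 2(24) = -64
s[10] = -2(-64) - 2(8) = 112
s[11] = -2(112) - 2(-64) = -96
s[12] = -2(-96) - 2(112) = -32

-32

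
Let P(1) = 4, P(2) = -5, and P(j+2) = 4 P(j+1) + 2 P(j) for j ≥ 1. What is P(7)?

P(3) = 4*(-5) + 2*4 = -12
P(4) = 4*(-12) + 2*(-5) = -58
P(5) = 4*(-58) + 2*(-12) = -256
P(6) = 4*(-256) + 2*(-58) = -1140
P(7) = 4*(-1140) + 2*(-256) = -5072

-5072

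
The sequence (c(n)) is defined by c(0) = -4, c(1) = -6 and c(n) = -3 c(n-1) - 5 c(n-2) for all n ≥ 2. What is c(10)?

c(2) = -3·(-6) - 5·(-4) = 38
c(3) = -3·38 - 5·(-6) = -84
c(4) = -3·(-84) - 5·38 = 62
c(5) = -3·62 - 5·(-84) = 234
c(6) = -3·234 - 5·62 = -1012
c(7) = -3·(-1012) - 5·234 = 1866
c(8) = -3·1866 - 5·(-1012) = -538
c(9) = -3·(-538) - 5·1866 = -7716
c(10) = -3·(-7716) - 5·(-538) = 25838

25838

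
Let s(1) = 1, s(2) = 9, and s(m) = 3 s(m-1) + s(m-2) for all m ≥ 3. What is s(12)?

1316166

s(3) = 3·9 + 1 = 28
s(4) = 3·28 + 9 = 93
s(5) = 3·93 + 28 = 307
s(6) = 3·307 + 93 = 1014
s(7) = 3·1014 + 307 = 3349
s(8) = 3·3349 + 1014 = 11061
s(9) = 3·11061 + 3349 = 36532
s(10) = 3·36532 + 11061 = 120657
s(11) = 3·120657 + 36532 = 398503
s(12) = 3·398503 + 120657 = 1316166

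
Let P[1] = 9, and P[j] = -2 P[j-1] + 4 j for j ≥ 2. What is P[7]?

P[2] = -2·9 + 8 = -10
P[3] = -2·(-10) + 12 = 32
P[4] = -2·32 + 16 = -48
P[5] = -2·(-48) + 20 = 116
P[6] = -2·116 + 24 = -208
P[7] = -2·(-208) + 28 = 444

444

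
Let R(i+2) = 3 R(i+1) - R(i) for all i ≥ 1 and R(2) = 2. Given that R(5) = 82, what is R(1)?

-5

Let R(1) = v.
R(3) = 6 - v
R(4) = 16 - 3v
R(5) = 42 - 8v
So 42 - 8v = 82, giving v = -5.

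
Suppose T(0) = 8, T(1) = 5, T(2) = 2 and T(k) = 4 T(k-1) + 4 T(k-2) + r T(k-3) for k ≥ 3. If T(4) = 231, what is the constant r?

T(3) = 28 + 8r
T(4) = 120 + 37r
So 120 + 37r = 231, giving r = 3.

3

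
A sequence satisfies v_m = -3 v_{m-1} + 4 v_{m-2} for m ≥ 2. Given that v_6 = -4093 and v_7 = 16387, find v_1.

Rearranging, v_{m-2} = (v_m + 3 v_{m-1}) / 4.
v_5 = (16387 + 3(-4093)) / 4 = 4108/4 = 1027
v_4 = (-4093 + 3(1027)) / 4 = -1012/4 = -253
v_3 = (1027 + 3(-253)) / 4 = 268/4 = 67
v_2 = (-253 + 3(67)) / 4 = -52/4 = -13
v_1 = (67 + 3(-13)) / 4 = 28/4 = 7

7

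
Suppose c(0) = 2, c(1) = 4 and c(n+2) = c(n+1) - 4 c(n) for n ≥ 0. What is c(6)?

92

c(2) = 4 - 4*2 = -4
c(3) = (-4) - 4*4 = -20
c(4) = (-20) - 4*(-4) = -4
c(5) = (-4) - 4*(-20) = 76
c(6) = 76 - 4*(-4) = 92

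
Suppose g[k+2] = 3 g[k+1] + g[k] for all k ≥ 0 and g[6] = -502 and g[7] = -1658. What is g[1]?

-2

Rearranging, g[k-2] = g[k] - 3 g[k-1].
g[5] = -1658 - 3·(-502) = -152
g[4] = -502 - 3·(-152) = -46
g[3] = -152 - 3·(-46) = -14
g[2] = -46 - 3·(-14) = -4
g[1] = -14 - 3·(-4) = -2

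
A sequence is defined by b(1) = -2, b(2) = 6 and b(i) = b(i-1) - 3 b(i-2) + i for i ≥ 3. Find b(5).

-39

b(3) = 6 - 3·(-2) + 3 = 15
b(4) = 15 - 3·6 + 4 = 1
b(5) = 1 - 3·15 + 5 = -39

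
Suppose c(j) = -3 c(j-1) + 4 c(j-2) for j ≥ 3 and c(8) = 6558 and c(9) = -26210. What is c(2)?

Rearranging, c(j-2) = (c(j) + 3 c(j-1)) / 4.
c(7) = (-26210 + 3*6558) / 4 = -6536/4 = -1634
c(6) = (6558 + 3*(-1634)) / 4 = 1656/4 = 414
c(5) = (-1634 + 3*414) / 4 = -392/4 = -98
c(4) = (414 + 3*(-98)) / 4 = 120/4 = 30
c(3) = (-98 + 3*30) / 4 = -8/4 = -2
c(2) = (30 + 3*(-2)) / 4 = 24/4 = 6

6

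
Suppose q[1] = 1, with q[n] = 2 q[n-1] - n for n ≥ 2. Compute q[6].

q[2] = 2·1 - 2 = 0
q[3] = 2·0 - 3 = -3
q[4] = 2·(-3) - 4 = -10
q[5] = 2·(-10) - 5 = -25
q[6] = 2·(-25) - 6 = -56

-56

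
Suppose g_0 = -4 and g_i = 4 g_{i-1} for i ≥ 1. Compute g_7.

g_1 = 4*(-4) = -16
g_2 = 4*(-16) = -64
g_3 = 4*(-64) = -256
g_4 = 4*(-256) = -1024
g_5 = 4*(-1024) = -4096
g_6 = 4*(-4096) = -16384
g_7 = 4*(-16384) = -65536

-65536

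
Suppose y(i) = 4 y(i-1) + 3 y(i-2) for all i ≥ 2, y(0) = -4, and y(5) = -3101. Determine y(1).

Let y(1) = z.
y(2) = -12 + 4z
y(3) = -48 + 19z
y(4) = -228 + 88z
y(5) = -1056 + 409z
So -1056 + 409z = -3101, giving z = -5.

-5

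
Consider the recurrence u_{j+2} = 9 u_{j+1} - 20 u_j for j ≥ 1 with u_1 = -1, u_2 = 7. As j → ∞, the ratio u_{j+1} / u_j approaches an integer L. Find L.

5

The characteristic equation is r^2 - 9r + 20 = 0, which factors as (r - 5)(r - 4) = 0.
So the roots are 5 and 4. Since |5| > |4| and the coefficient of 5^j is non-zero, the ratio tends to 5.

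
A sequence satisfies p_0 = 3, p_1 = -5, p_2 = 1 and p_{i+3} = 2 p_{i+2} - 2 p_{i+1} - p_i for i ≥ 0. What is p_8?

-167

p_3 = 2·1 - 2·(-5) - 3 = 9
p_4 = 2·9 - 2·1 - (-5) = 21
p_5 = 2·21 - 2·9 - 1 = 23
p_6 = 2·23 - 2·21 - 9 = -5
p_7 = 2·(-5) - 2·23 - 21 = -77
p_8 = 2·(-77) - 2·(-5) - 23 = -167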